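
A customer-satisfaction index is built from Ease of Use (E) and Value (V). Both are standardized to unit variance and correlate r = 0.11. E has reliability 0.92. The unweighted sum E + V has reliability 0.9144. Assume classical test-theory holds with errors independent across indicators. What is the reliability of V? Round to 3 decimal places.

0.890

Var(E+V) = 2 + 2·0.11 = 2.220.
True-score variance = ρ_E + ρ_V + 2·0.11, so 0.9144 = (0.92 + ρ_V + 0.22) / 2.220.
ρ_V = 0.9144·2.220 − 0.92 − 0.22 = 0.890.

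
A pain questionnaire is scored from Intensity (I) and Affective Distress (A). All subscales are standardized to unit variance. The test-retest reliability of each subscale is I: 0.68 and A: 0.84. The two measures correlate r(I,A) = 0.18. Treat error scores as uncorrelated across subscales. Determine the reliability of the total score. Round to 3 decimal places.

0.797

Var(I+A) = 2 + 2·[0.18] = 2 + 0.36 = 2.36.
Because errors are independent across components, Cov(Tᵢ,Tⱼ) = Cov(Xᵢ,Xⱼ); the off-diagonal part of the true-score variance is the same as above.
True-score variance = [0.68 + 0.84] + 0.36 = 1.52 + 0.36 = 1.88.
Reliability = 1.88 / 2.36 = 0.797.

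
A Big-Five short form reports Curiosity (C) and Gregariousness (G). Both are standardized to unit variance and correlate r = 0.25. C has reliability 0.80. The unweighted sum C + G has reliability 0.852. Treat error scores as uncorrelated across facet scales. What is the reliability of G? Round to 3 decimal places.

Var(C+G) = 2 + 2·0.25 = 2.500.
True-score variance = ρ_C + ρ_G + 2·0.25, so 0.852 = (0.80 + ρ_G + 0.50) / 2.500.
ρ_G = 0.852·2.500 − 0.80 − 0.50 = 0.830.

0.830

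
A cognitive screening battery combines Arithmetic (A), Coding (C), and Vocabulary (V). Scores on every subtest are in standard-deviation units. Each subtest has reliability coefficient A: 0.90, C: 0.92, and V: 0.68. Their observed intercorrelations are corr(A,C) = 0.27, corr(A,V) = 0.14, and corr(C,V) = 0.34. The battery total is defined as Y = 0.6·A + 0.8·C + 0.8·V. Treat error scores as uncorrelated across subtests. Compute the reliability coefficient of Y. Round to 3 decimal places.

0.882

Var(Y) = 0.6² + 0.8² + 0.8² + 2·[0.48·0.27 + 0.48·0.14 + 0.64·0.34] = 1.64 + 0.8288 = 2.4688.
Under uncorrelated errors the observed covariances equal the true-score covariances, so only the own-variance terms attenuate.
True-score variance = [0.6²·0.90 + 0.8²·0.92 + 0.8²·0.68] + 0.8288 = 1.348 + 0.8288 = 2.1768.
Reliability = 2.1768 / 2.4688 = 0.882.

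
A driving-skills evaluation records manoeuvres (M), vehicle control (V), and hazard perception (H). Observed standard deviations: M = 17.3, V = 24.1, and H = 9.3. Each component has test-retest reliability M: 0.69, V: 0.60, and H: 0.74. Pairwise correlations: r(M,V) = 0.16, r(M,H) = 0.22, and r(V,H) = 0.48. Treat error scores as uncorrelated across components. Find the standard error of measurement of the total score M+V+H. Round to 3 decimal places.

Var(total) = 966.59 + 419.374 = 1385.96.
True-score variance = 618.999 + 419.374 = 1038.37, so reliability = 0.7492.
Error variance = 1385.96 − 1038.37 = 347.591; SEM = √347.591 = 18.644.

18.644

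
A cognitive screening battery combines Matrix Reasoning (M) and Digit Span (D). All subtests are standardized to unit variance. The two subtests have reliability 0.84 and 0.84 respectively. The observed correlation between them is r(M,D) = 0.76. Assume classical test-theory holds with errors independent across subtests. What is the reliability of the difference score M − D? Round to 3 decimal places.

0.333

Var(M−D) = 1 + 1 − 2·0.76 = 2 − 1.52 = 0.48.
Because errors are independent across components, Cov(Tᵢ,Tⱼ) = Cov(Xᵢ,Xⱼ); the off-diagonal part of the true-score variance is the same as above.
True-score variance = [0.84 + 0.84] − 1.52 = 1.68 − 1.52 = 0.16.
Reliability = 0.16 / 0.48 = 0.333.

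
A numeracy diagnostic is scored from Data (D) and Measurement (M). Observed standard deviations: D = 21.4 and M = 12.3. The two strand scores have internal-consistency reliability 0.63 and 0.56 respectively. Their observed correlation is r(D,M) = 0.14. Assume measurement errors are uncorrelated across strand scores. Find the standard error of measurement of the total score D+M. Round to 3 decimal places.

Var(total) = 609.25 + 73.7016 = 682.952.
True-score variance = 373.237 + 73.7016 = 446.939, so reliability = 0.6544.
Error variance = 682.952 − 446.939 = 236.013; SEM = √236.013 = 15.363.

15.363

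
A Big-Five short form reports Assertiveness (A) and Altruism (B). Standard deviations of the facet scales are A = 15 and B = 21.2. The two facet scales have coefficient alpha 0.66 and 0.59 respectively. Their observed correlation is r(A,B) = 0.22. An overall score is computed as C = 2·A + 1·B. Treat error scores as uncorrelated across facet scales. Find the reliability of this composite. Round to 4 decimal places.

0.6991

Var(C) = 2²·15² + 21.2² + 2·[2·15·21.2·0.22] = 1349.44 + 279.84 = 1629.28.
Under uncorrelated errors the observed covariances equal the true-score covariances, so only the own-variance terms attenuate.
True-score variance = [2²·15²·0.66 + 21.2²·0.59] + 279.84 = 859.17 + 279.84 = 1139.01.
Reliability = 1139.01 / 1629.28 = 0.6991.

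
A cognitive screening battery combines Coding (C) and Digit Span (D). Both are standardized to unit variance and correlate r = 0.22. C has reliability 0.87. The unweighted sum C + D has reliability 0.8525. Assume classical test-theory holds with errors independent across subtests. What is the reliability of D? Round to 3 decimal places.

0.770

Var(C+D) = 2 + 2·0.22 = 2.440.
True-score variance = ρ_C + ρ_D + 2·0.22, so 0.8525 = (0.87 + ρ_D + 0.44) / 2.440.
ρ_D = 0.8525·2.440 − 0.87 − 0.44 = 0.770.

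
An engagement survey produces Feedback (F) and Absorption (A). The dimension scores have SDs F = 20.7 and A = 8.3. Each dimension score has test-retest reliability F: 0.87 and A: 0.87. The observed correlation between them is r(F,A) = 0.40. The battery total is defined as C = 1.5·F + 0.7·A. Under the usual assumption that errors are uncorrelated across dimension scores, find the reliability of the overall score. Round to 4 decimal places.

0.8864

Var(C) = 1.5²·20.7² + 0.7²·8.3² + 2·[1.05·20.7·8.3·0.40] = 997.859 + 144.32 = 1142.18.
Under uncorrelated errors the observed covariances equal the true-score covariances, so only the own-variance terms attenuate.
True-score variance = [1.5²·20.7²·0.87 + 0.7²·8.3²·0.87] + 144.32 = 868.137 + 144.32 = 1012.46.
Reliability = 1012.46 / 1142.18 = 0.8864.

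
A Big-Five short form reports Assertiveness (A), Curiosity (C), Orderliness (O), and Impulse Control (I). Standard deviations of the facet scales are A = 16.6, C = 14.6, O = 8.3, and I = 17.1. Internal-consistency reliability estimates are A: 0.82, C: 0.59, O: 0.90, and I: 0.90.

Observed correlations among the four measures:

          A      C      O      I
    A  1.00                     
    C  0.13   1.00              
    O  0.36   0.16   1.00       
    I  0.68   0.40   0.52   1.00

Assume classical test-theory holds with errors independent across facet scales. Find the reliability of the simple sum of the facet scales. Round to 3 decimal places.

Var(A+C+O+I) = 16.6² + 14.6² + 8.3² + 17.1² + 2·[16.6·14.6·0.13 + 16.6·8.3·0.36 + 16.6·17.1·0.68 + 14.6·8.3·0.16 + 14.6·17.1·0.40 + 8.3·17.1·0.52] = 850.02 + 934.378 = 1784.4.
Because errors are independent across components, Cov(Tᵢ,Tⱼ) = Cov(Xᵢ,Xⱼ); the off-diagonal part of the true-score variance is the same as above.
True-score variance = [16.6²·0.82 + 14.6²·0.59 + 8.3²·0.90 + 17.1²·0.90] + 934.378 = 676.894 + 934.378 = 1611.27.
Reliability = 1611.27 / 1784.4 = 0.903.

0.903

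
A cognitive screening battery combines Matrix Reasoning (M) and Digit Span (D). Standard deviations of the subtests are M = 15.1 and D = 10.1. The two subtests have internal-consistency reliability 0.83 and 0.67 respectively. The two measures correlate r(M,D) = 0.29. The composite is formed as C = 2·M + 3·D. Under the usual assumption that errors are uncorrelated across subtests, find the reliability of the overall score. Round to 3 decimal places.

0.806

Var(C) = 2²·15.1² + 3²·10.1² + 2·[6·15.1·10.1·0.29] = 1830.13 + 530.735 = 2360.86.
Under uncorrelated errors the observed covariances equal the true-score covariances, so only the own-variance terms attenuate.
True-score variance = [2²·15.1²·0.83 + 3²·10.1²·0.67] + 530.735 = 1372.11 + 530.735 = 1902.85.
Reliability = 1902.85 / 2360.86 = 0.806.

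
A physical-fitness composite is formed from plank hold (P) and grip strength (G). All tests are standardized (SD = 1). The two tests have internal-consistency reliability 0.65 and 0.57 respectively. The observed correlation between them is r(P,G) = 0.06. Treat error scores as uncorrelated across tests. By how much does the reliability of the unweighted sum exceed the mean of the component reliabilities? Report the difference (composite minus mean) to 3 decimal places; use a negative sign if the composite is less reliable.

Var(sum) = 2 + 0.12 = 2.12; true-score variance = 1.22 + 0.12 = 1.34; composite reliability = 0.6321.
Mean component reliability = 0.6100.
Difference = 0.6321 − 0.6100 = 0.022.

0.022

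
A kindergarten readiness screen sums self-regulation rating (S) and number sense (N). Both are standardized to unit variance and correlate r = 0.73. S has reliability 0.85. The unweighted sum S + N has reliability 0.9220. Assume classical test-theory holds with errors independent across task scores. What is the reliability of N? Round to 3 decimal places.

Var(S+N) = 2 + 2·0.73 = 3.460.
True-score variance = ρ_S + ρ_N + 2·0.73, so 0.9220 = (0.85 + ρ_N + 1.46) / 3.460.
ρ_N = 0.9220·3.460 − 0.85 − 1.46 = 0.880.

0.880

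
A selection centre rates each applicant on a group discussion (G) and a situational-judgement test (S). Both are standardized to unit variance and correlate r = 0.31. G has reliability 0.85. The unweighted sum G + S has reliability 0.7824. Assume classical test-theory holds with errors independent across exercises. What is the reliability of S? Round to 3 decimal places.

0.580

Var(G+S) = 2 + 2·0.31 = 2.620.
True-score variance = ρ_G + ρ_S + 2·0.31, so 0.7824 = (0.85 + ρ_S + 0.62) / 2.620.
ρ_S = 0.7824·2.620 − 0.85 − 0.62 = 0.580.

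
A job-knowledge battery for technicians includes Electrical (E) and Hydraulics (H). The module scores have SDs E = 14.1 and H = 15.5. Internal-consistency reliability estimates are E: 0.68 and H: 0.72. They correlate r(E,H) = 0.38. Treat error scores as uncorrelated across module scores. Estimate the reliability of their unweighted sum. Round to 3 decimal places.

Var(E+H) = 14.1² + 15.5² + 2·[14.1·15.5·0.38] = 439.06 + 166.098 = 605.158.
Because errors are independent across components, Cov(Tᵢ,Tⱼ) = Cov(Xᵢ,Xⱼ); the off-diagonal part of the true-score variance is the same as above.
True-score variance = [14.1²·0.68 + 15.5²·0.72] + 166.098 = 308.171 + 166.098 = 474.269.
Reliability = 474.269 / 605.158 = 0.784.

0.784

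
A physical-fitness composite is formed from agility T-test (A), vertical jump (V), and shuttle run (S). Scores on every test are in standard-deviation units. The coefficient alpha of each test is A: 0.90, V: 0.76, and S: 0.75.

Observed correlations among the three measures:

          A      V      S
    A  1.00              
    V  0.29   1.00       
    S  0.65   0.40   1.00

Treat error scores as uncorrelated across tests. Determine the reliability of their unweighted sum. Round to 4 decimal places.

Var(A+V+S) = 3 + 2·[0.29 + 0.65 + 0.40] = 3 + 2.68 = 5.68.
With uncorrelated errors the cross-covariances are all true-score covariance, so they carry over unchanged; only the diagonal terms shrink to ρᵢσᵢ².
True-score variance = [0.90 + 0.76 + 0.75] + 2.68 = 2.41 + 2.68 = 5.09.
Reliability = 5.09 / 5.68 = 0.8961.

0.8961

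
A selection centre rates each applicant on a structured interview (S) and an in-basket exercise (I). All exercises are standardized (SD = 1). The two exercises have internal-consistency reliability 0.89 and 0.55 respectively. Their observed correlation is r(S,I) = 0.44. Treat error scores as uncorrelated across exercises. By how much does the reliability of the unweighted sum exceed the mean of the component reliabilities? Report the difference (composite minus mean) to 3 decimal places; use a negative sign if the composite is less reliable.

Var(sum) = 2 + 0.88 = 2.88; true-score variance = 1.44 + 0.88 = 2.32; composite reliability = 0.8056.
Mean component reliability = 0.7200.
Difference = 0.8056 − 0.7200 = 0.086.

0.086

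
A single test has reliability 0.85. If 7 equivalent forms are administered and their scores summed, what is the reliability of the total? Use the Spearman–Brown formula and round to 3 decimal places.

0.975

ρ_k = kρ / (1 + (k−1)ρ) = 7·0.85 / (1 + 6·0.85) = 5.950 / 6.100 = 0.975.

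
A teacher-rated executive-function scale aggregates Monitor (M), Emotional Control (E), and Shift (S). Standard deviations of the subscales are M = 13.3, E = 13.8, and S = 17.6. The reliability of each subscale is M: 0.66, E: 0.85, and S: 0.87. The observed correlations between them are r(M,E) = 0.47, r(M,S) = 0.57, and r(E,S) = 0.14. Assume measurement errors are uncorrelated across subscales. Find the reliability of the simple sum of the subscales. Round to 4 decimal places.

Var(M+E+S) = 13.3² + 13.8² + 17.6² + 2·[13.3·13.8·0.47 + 13.3·17.6·0.57 + 13.8·17.6·0.14] = 677.09 + 507.385 = 1184.48.
Under uncorrelated errors the observed covariances equal the true-score covariances, so only the own-variance terms attenuate.
True-score variance = [13.3²·0.66 + 13.8²·0.85 + 17.6²·0.87] + 507.385 = 548.113 + 507.385 = 1055.5.
Reliability = 1055.5 / 1184.48 = 0.8911.

0.8911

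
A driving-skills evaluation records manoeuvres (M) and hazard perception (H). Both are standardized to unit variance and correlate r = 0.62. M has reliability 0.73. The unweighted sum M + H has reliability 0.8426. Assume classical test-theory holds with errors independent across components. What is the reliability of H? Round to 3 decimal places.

Var(M+H) = 2 + 2·0.62 = 3.240.
True-score variance = ρ_M + ρ_H + 2·0.62, so 0.8426 = (0.73 + ρ_H + 1.24) / 3.240.
ρ_H = 0.8426·3.240 − 0.73 − 1.24 = 0.760.

0.760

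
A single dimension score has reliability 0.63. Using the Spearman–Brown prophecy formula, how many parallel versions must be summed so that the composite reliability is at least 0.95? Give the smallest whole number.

12

k ≥ ρ*(1−ρ₁)/(ρ₁(1−ρ*)) = 0.95·0.37 / (0.63·0.05) = 11.159.
Smallest integer k = 12.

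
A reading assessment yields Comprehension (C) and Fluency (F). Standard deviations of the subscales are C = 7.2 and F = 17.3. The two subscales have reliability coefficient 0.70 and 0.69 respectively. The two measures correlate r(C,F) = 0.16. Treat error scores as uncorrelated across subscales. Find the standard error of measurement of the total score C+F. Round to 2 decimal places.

10.41

Var(total) = 351.13 + 39.8592 = 390.989.
True-score variance = 242.798 + 39.8592 = 282.657, so reliability = 0.7229.
Error variance = 390.989 − 282.657 = 108.332; SEM = √108.332 = 10.41.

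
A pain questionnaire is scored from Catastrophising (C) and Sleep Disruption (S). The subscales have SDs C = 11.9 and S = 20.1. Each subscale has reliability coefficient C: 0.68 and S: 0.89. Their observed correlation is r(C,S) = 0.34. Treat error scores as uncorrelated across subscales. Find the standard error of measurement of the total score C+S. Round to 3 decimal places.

9.474

Var(total) = 545.62 + 162.649 = 708.269.
True-score variance = 455.864 + 162.649 = 618.513, so reliability = 0.8733.
Error variance = 708.269 − 618.513 = 89.7563; SEM = √89.7563 = 9.474.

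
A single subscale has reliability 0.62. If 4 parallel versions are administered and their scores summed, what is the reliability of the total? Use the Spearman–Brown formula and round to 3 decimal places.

0.867

ρ_k = kρ / (1 + (k−1)ρ) = 4·0.62 / (1 + 3·0.62) = 2.480 / 2.860 = 0.867.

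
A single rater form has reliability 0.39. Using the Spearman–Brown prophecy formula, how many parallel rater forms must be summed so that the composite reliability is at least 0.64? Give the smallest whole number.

k ≥ ρ*(1−ρ₁)/(ρ₁(1−ρ*)) = 0.64·0.61 / (0.39·0.36) = 2.781.
Smallest integer k = 3.

3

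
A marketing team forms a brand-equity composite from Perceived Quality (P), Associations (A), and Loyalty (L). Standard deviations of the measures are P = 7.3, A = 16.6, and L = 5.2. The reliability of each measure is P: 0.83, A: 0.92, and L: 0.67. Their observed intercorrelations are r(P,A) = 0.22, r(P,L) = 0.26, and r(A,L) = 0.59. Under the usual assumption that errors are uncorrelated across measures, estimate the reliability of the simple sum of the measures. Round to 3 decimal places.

Var(P+A+L) = 7.3² + 16.6² + 5.2² + 2·[7.3·16.6·0.22 + 7.3·5.2·0.26 + 16.6·5.2·0.59] = 355.89 + 174.916 = 530.806.
With uncorrelated errors the cross-covariances are all true-score covariance, so they carry over unchanged; only the diagonal terms shrink to ρᵢσᵢ².
True-score variance = [7.3²·0.83 + 16.6²·0.92 + 5.2²·0.67] + 174.916 = 315.863 + 174.916 = 490.779.
Reliability = 490.779 / 530.806 = 0.925.

0.925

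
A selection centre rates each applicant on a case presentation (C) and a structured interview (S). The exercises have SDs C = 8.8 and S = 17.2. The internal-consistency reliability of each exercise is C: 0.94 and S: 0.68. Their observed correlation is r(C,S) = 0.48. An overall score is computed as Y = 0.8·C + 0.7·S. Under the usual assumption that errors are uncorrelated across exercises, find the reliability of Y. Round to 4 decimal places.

0.8211

Var(Y) = 0.8²·8.8² + 0.7²·17.2² + 2·[0.56·8.8·17.2·0.48] = 194.523 + 81.3711 = 275.894.
Under uncorrelated errors the observed covariances equal the true-score covariances, so only the own-variance terms attenuate.
True-score variance = [0.8²·8.8²·0.94 + 0.7²·17.2²·0.68] + 81.3711 = 145.162 + 81.3711 = 226.533.
Reliability = 226.533 / 275.894 = 0.8211.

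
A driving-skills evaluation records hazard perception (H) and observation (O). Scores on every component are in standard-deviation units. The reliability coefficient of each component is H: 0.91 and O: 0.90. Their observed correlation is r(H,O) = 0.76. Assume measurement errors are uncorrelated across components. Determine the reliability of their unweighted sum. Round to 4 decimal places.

0.9460

Var(H+O) = 2 + 2·[0.76] = 2 + 1.52 = 3.52.
With uncorrelated errors the cross-covariances are all true-score covariance, so they carry over unchanged; only the diagonal terms shrink to ρᵢσᵢ².
True-score variance = [0.91 + 0.90] + 1.52 = 1.81 + 1.52 = 3.33.
Reliability = 3.33 / 3.52 = 0.9460.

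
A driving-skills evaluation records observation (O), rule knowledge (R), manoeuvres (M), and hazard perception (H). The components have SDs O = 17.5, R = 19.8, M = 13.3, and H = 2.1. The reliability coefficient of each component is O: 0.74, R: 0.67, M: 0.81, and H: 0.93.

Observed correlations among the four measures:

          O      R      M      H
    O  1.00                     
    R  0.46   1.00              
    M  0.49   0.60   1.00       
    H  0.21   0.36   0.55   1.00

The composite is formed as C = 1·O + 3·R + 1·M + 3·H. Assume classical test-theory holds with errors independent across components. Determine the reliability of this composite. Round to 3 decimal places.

Var(C) = 17.5² + 3²·19.8² + 13.3² + 3²·2.1² + 2·[3·17.5·19.8·0.46 + 17.5·13.3·0.49 + 3·17.5·2.1·0.21 + 3·19.8·13.3·0.60 + 9·19.8·2.1·0.36 + 3·13.3·2.1·0.55] = 4051.19 + 2540.37 = 6591.56.
Because errors are independent across components, Cov(Tᵢ,Tⱼ) = Cov(Xᵢ,Xⱼ); the off-diagonal part of the true-score variance is the same as above.
True-score variance = [17.5²·0.74 + 3²·19.8²·0.67 + 13.3²·0.81 + 3²·2.1²·0.93] + 2540.37 = 2770.82 + 2540.37 = 5311.19.
Reliability = 5311.19 / 6591.56 = 0.806.

0.806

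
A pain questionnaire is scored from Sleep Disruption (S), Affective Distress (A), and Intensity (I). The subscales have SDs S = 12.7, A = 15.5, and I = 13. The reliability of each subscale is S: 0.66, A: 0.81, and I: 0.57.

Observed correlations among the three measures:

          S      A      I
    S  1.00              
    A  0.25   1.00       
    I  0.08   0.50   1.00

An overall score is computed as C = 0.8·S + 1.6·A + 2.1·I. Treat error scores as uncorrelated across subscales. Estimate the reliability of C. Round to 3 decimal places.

Var(C) = 0.8²·12.7² + 1.6²·15.5² + 2.1²·13² + 2·[1.28·12.7·15.5·0.25 + 1.68·12.7·13·0.08 + 3.36·15.5·13·0.50] = 1463.56 + 847.403 = 2310.96.
Because errors are independent across components, Cov(Tᵢ,Tⱼ) = Cov(Xᵢ,Xⱼ); the off-diagonal part of the true-score variance is the same as above.
True-score variance = [0.8²·12.7²·0.66 + 1.6²·15.5²·0.81 + 2.1²·13²·0.57] + 847.403 = 991.127 + 847.403 = 1838.53.
Reliability = 1838.53 / 2310.96 = 0.796.

0.796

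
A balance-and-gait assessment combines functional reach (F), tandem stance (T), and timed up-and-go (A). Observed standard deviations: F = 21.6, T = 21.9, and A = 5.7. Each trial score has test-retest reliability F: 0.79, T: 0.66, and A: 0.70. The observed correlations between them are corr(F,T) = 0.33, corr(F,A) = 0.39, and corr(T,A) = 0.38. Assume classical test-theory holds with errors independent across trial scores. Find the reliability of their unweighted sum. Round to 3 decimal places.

0.817

Var(F+T+A) = 21.6² + 21.9² + 5.7² + 2·[21.6·21.9·0.33 + 21.6·5.7·0.39 + 21.9·5.7·0.38] = 978.66 + 503.111 = 1481.77.
Under uncorrelated errors the observed covariances equal the true-score covariances, so only the own-variance terms attenuate.
True-score variance = [21.6²·0.79 + 21.9²·0.66 + 5.7²·0.70] + 503.111 = 707.868 + 503.111 = 1210.98.
Reliability = 1210.98 / 1481.77 = 0.817.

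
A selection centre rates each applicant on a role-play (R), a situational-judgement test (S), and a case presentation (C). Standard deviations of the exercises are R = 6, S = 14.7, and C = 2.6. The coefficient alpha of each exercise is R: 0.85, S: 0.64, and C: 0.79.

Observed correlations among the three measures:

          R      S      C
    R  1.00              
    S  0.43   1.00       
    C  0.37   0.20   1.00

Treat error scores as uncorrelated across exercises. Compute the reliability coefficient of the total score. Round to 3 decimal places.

Var(R+S+C) = 6² + 14.7² + 2.6² + 2·[6·14.7·0.43 + 6·2.6·0.37 + 14.7·2.6·0.20] = 258.85 + 102.684 = 361.534.
With uncorrelated errors the cross-covariances are all true-score covariance, so they carry over unchanged; only the diagonal terms shrink to ρᵢσᵢ².
True-score variance = [6²·0.85 + 14.7²·0.64 + 2.6²·0.79] + 102.684 = 174.238 + 102.684 = 276.922.
Reliability = 276.922 / 361.534 = 0.766.

0.766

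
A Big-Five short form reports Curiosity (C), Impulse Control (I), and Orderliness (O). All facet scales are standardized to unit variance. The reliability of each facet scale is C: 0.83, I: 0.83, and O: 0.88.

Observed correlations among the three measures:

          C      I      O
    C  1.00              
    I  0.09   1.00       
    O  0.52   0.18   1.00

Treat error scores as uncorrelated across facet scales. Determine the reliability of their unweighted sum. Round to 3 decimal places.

0.900

Var(C+I+O) = 3 + 2·[0.09 + 0.52 + 0.18] = 3 + 1.58 = 4.58.
Because errors are independent across components, Cov(Tᵢ,Tⱼ) = Cov(Xᵢ,Xⱼ); the off-diagonal part of the true-score variance is the same as above.
True-score variance = [0.83 + 0.83 + 0.88] + 1.58 = 2.54 + 1.58 = 4.12.
Reliability = 4.12 / 4.58 = 0.900.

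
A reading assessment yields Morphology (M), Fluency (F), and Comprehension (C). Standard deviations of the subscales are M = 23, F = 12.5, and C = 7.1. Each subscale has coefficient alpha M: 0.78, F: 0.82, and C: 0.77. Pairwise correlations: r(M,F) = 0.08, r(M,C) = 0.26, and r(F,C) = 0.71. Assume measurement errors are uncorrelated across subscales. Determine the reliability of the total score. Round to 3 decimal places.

Var(M+F+C) = 23² + 12.5² + 7.1² + 2·[23·12.5·0.08 + 23·7.1·0.26 + 12.5·7.1·0.71] = 735.66 + 256.941 = 992.601.
With uncorrelated errors the cross-covariances are all true-score covariance, so they carry over unchanged; only the diagonal terms shrink to ρᵢσᵢ².
True-score variance = [23²·0.78 + 12.5²·0.82 + 7.1²·0.77] + 256.941 = 579.561 + 256.941 = 836.502.
Reliability = 836.502 / 992.601 = 0.843.

0.843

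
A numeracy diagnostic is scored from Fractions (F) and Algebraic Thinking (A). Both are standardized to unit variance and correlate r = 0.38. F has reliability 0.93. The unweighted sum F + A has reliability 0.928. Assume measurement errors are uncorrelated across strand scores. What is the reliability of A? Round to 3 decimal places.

0.871

Var(F+A) = 2 + 2·0.38 = 2.760.
True-score variance = ρ_F + ρ_A + 2·0.38, so 0.928 = (0.93 + ρ_A + 0.76) / 2.760.
ρ_A = 0.928·2.760 − 0.93 − 0.76 = 0.871.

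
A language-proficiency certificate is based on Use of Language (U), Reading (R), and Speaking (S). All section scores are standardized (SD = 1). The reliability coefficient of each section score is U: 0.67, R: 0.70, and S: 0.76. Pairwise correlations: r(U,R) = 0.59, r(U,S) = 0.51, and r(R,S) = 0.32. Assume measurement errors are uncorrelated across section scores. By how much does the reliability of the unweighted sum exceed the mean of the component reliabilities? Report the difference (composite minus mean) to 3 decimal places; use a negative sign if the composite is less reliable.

0.141

Var(sum) = 3 + 2.84 = 5.84; true-score variance = 2.13 + 2.84 = 4.97; composite reliability = 0.8510.
Mean component reliability = 0.7100.
Difference = 0.8510 − 0.7100 = 0.141.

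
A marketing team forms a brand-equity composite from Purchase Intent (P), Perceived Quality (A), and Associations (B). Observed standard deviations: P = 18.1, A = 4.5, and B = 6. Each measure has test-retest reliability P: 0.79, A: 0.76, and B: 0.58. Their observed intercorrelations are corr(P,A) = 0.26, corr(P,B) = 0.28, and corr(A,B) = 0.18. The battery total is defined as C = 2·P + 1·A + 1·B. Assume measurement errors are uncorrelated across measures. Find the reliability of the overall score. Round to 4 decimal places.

0.8135

Var(C) = 2²·18.1² + 4.5² + 6² + 2·[2·18.1·4.5·0.26 + 2·18.1·6·0.28 + 4.5·6·0.18] = 1366.69 + 216.06 = 1582.75.
Under uncorrelated errors the observed covariances equal the true-score covariances, so only the own-variance terms attenuate.
True-score variance = [2²·18.1²·0.79 + 4.5²·0.76 + 6²·0.58] + 216.06 = 1071.52 + 216.06 = 1287.58.
Reliability = 1287.58 / 1582.75 = 0.8135.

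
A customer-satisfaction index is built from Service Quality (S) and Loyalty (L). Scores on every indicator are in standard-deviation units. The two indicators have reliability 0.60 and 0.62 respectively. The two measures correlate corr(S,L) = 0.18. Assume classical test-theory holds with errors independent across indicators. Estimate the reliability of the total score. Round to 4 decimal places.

0.6695

Var(S+L) = 2 + 2·[0.18] = 2 + 0.36 = 2.36.
With uncorrelated errors the cross-covariances are all true-score covariance, so they carry over unchanged; only the diagonal terms shrink to ρᵢσᵢ².
True-score variance = [0.60 + 0.62] + 0.36 = 1.22 + 0.36 = 1.58.
Reliability = 1.58 / 2.36 = 0.6695.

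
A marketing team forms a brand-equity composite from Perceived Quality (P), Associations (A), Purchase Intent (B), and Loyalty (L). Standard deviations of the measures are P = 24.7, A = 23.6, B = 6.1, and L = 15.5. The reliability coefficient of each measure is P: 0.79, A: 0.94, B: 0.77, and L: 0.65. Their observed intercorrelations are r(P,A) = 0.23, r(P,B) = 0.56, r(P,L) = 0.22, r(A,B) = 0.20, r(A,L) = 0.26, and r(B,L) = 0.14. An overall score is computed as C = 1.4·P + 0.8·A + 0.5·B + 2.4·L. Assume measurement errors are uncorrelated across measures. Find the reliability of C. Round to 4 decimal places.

Var(C) = 1.4²·24.7² + 0.8²·23.6² + 0.5²·6.1² + 2.4²·15.5² + 2·[1.12·24.7·23.6·0.23 + 0.7·24.7·6.1·0.56 + 3.36·24.7·15.5·0.22 + 0.4·23.6·6.1·0.20 + 1.92·23.6·15.5·0.26 + 1.2·6.1·15.5·0.14] = 2945.37 + 1404.47 = 4349.84.
With uncorrelated errors the cross-covariances are all true-score covariance, so they carry over unchanged; only the diagonal terms shrink to ρᵢσᵢ².
True-score variance = [1.4²·24.7²·0.79 + 0.8²·23.6²·0.94 + 0.5²·6.1²·0.77 + 2.4²·15.5²·0.65] + 1404.47 = 2186.39 + 1404.47 = 3590.86.
Reliability = 3590.86 / 4349.84 = 0.8255.

0.8255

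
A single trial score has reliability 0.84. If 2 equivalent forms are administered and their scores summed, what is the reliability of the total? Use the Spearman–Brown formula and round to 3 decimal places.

0.913

ρ_k = kρ / (1 + (k−1)ρ) = 2·0.84 / (1 + 1·0.84) = 1.680 / 1.840 = 0.913.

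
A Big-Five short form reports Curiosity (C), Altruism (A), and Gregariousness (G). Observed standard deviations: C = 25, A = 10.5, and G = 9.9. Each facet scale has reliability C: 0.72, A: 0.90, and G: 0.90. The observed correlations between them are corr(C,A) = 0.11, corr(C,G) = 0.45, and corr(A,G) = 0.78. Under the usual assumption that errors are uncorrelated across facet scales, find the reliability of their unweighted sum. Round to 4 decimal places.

0.8465

Var(C+A+G) = 25² + 10.5² + 9.9² + 2·[25·10.5·0.11 + 25·9.9·0.45 + 10.5·9.9·0.78] = 833.26 + 442.662 = 1275.92.
With uncorrelated errors the cross-covariances are all true-score covariance, so they carry over unchanged; only the diagonal terms shrink to ρᵢσᵢ².
True-score variance = [25²·0.72 + 10.5²·0.90 + 9.9²·0.90] + 442.662 = 637.434 + 442.662 = 1080.1.
Reliability = 1080.1 / 1275.92 = 0.8465.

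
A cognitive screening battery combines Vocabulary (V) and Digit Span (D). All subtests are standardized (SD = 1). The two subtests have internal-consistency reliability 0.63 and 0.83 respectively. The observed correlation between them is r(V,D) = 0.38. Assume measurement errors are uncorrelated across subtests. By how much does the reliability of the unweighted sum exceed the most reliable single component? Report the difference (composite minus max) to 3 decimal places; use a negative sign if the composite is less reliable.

-0.026

Var(sum) = 2 + 0.76 = 2.76; true-score variance = 1.46 + 0.76 = 2.22; composite reliability = 0.8043.
Max component reliability = 0.8300.
Difference = 0.8043 − 0.8300 = -0.026.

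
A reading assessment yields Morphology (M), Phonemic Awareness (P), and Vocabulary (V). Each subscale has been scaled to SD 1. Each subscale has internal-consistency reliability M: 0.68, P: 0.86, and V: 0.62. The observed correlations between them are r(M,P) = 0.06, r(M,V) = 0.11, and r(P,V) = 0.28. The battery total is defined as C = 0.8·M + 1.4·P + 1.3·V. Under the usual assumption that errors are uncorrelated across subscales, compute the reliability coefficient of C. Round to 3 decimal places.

Var(C) = 0.8² + 1.4² + 1.3² + 2·[1.12·0.06 + 1.04·0.11 + 1.82·0.28] = 4.29 + 1.3824 = 5.6724.
Under uncorrelated errors the observed covariances equal the true-score covariances, so only the own-variance terms attenuate.
True-score variance = [0.8²·0.68 + 1.4²·0.86 + 1.3²·0.62] + 1.3824 = 3.1686 + 1.3824 = 4.551.
Reliability = 4.551 / 5.6724 = 0.802.

0.802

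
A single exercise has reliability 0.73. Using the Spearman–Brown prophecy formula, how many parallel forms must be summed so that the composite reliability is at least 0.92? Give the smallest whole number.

k ≥ ρ*(1−ρ₁)/(ρ₁(1−ρ*)) = 0.92·0.27 / (0.73·0.08) = 4.253.
Smallest integer k = 5.

5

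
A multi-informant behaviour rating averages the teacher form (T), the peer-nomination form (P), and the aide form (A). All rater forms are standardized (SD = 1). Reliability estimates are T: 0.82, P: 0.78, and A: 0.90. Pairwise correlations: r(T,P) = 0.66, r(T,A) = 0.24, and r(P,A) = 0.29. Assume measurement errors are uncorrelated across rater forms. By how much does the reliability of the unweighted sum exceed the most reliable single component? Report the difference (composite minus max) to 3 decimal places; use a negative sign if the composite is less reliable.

Var(sum) = 3 + 2.38 = 5.38; true-score variance = 2.5 + 2.38 = 4.88; composite reliability = 0.9071.
Max component reliability = 0.9000.
Difference = 0.9071 − 0.9000 = 0.007.

0.007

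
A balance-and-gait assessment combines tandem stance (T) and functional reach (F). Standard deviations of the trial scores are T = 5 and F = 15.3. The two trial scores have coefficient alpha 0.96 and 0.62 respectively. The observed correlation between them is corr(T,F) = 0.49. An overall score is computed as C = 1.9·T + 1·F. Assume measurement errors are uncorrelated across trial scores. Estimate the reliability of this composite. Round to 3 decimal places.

0.802

Var(C) = 1.9²·5² + 15.3² + 2·[1.9·5·15.3·0.49] = 324.34 + 142.443 = 466.783.
Under uncorrelated errors the observed covariances equal the true-score covariances, so only the own-variance terms attenuate.
True-score variance = [1.9²·5²·0.96 + 15.3²·0.62] + 142.443 = 231.776 + 142.443 = 374.219.
Reliability = 374.219 / 466.783 = 0.802.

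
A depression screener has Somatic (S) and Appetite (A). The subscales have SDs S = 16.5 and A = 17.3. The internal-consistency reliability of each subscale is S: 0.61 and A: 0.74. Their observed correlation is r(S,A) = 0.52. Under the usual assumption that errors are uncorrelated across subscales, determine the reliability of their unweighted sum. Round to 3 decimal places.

0.788

Var(S+A) = 16.5² + 17.3² + 2·[16.5·17.3·0.52] = 571.54 + 296.868 = 868.408.
Under uncorrelated errors the observed covariances equal the true-score covariances, so only the own-variance terms attenuate.
True-score variance = [16.5²·0.61 + 17.3²·0.74] + 296.868 = 387.547 + 296.868 = 684.415.
Reliability = 684.415 / 868.408 = 0.788.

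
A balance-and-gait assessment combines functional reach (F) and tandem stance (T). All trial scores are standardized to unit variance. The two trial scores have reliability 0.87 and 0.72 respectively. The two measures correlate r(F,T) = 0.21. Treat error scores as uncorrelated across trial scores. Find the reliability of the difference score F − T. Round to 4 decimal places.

Var(F−T) = 1 + 1 − 2·0.21 = 2 − 0.42 = 1.58.
With uncorrelated errors the cross-covariances are all true-score covariance, so they carry over unchanged; only the diagonal terms shrink to ρᵢσᵢ².
True-score variance = [0.87 + 0.72] − 0.42 = 1.59 − 0.42 = 1.17.
Reliability = 1.17 / 1.58 = 0.7405.

0.7405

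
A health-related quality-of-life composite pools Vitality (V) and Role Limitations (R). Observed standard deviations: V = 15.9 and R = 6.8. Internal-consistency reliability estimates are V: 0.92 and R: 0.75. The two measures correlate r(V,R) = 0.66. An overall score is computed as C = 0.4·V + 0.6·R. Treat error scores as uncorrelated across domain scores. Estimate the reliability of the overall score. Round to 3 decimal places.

0.919

Var(C) = 0.4²·15.9² + 0.6²·6.8² + 2·[0.24·15.9·6.8·0.66] = 57.096 + 34.2524 = 91.3484.
With uncorrelated errors the cross-covariances are all true-score covariance, so they carry over unchanged; only the diagonal terms shrink to ρᵢσᵢ².
True-score variance = [0.4²·15.9²·0.92 + 0.6²·6.8²·0.75] + 34.2524 = 49.6984 + 34.2524 = 83.9508.
Reliability = 83.9508 / 91.3484 = 0.919.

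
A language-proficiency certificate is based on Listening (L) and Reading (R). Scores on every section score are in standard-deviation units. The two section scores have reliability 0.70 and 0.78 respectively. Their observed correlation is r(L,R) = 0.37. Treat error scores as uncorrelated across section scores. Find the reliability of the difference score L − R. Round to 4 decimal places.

Var(L−R) = 1 + 1 − 2·0.37 = 2 − 0.74 = 1.26.
With uncorrelated errors the cross-covariances are all true-score covariance, so they carry over unchanged; only the diagonal terms shrink to ρᵢσᵢ².
True-score variance = [0.70 + 0.78] − 0.74 = 1.48 − 0.74 = 0.74.
Reliability = 0.74 / 1.26 = 0.5873.

0.5873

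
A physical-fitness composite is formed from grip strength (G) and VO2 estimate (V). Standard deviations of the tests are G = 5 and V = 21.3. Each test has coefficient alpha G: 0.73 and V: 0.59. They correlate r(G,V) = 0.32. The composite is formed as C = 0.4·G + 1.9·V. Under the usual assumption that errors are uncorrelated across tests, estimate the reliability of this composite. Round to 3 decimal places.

Var(C) = 0.4²·5² + 1.9²·21.3² + 2·[0.76·5·21.3·0.32] = 1641.82 + 51.8016 = 1693.62.
Under uncorrelated errors the observed covariances equal the true-score covariances, so only the own-variance terms attenuate.
True-score variance = [0.4²·5²·0.73 + 1.9²·21.3²·0.59] + 51.8016 = 969.234 + 51.8016 = 1021.04.
Reliability = 1021.04 / 1693.62 = 0.603.

0.603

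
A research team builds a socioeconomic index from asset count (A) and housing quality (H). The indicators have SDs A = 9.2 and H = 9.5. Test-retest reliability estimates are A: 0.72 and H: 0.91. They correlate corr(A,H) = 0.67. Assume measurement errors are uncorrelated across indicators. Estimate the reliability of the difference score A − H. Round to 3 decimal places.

0.449

Var(A−H) = 9.2² + 9.5² − 2·9.2·9.5·0.67 = 174.89 − 117.116 = 57.774.
Because errors are independent across components, Cov(Tᵢ,Tⱼ) = Cov(Xᵢ,Xⱼ); the off-diagonal part of the true-score variance is the same as above.
True-score variance = [9.2²·0.72 + 9.5²·0.91] − 117.116 = 143.068 − 117.116 = 25.9523.
Reliability = 25.9523 / 57.774 = 0.449.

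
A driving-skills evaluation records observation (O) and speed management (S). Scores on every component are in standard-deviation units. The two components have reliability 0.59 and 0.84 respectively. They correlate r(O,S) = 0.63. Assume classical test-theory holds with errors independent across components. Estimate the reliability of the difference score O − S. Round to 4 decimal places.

0.2297

Var(O−S) = 1 + 1 − 2·0.63 = 2 − 1.26 = 0.74.
Because errors are independent across components, Cov(Tᵢ,Tⱼ) = Cov(Xᵢ,Xⱼ); the off-diagonal part of the true-score variance is the same as above.
True-score variance = [0.59 + 0.84] − 1.26 = 1.43 − 1.26 = 0.17.
Reliability = 0.17 / 0.74 = 0.2297.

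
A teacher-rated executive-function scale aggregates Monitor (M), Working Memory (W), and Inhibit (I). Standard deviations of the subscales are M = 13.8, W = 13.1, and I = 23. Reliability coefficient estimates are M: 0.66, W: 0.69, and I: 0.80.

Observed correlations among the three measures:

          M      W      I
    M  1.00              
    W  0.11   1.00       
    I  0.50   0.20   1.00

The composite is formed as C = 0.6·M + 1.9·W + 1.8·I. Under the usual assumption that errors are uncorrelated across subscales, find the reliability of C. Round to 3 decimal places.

Var(C) = 0.6²·13.8² + 1.9²·13.1² + 1.8²·23² + 2·[1.14·13.8·13.1·0.11 + 1.08·13.8·23·0.50 + 3.42·13.1·23·0.20] = 2402.03 + 800.31 = 3202.34.
Under uncorrelated errors the observed covariances equal the true-score covariances, so only the own-variance terms attenuate.
True-score variance = [0.6²·13.8²·0.66 + 1.9²·13.1²·0.69 + 1.8²·23²·0.80] + 800.31 = 1843.88 + 800.31 = 2644.19.
Reliability = 2644.19 / 3202.34 = 0.826.

0.826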